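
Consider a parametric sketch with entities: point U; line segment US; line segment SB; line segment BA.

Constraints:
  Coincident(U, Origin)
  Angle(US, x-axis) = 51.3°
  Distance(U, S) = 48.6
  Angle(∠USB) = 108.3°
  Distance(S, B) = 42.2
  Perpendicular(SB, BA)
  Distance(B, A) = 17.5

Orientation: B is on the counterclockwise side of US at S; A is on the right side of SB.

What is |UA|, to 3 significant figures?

85.7

U is at the origin; US runs at 51.3° with length 48.6, so S = 48.6·(cos 51.3°, sin 51.3°) = (30.4, 37.9). ∠USB = 108.3°, so SB runs at 51.3° + (180° − 108.3°) = 123° from the x-axis; with |SB| = 42.2, B = S + 42.2·(cos 123°, sin 123°) = (7.40, 73.3). SB ⟂ BA; with |BA| = 17.5 on the right of SB, A = B + 17.5·(0.839, 0.545) = (22.1, 82.9). Then |UA| = |A − U| = 85.7.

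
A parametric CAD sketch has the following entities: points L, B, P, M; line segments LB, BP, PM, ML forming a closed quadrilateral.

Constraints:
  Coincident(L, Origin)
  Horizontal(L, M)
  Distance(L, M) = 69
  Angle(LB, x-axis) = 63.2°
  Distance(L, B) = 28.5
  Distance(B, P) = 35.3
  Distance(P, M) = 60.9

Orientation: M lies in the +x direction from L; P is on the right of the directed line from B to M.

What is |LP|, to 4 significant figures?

13.09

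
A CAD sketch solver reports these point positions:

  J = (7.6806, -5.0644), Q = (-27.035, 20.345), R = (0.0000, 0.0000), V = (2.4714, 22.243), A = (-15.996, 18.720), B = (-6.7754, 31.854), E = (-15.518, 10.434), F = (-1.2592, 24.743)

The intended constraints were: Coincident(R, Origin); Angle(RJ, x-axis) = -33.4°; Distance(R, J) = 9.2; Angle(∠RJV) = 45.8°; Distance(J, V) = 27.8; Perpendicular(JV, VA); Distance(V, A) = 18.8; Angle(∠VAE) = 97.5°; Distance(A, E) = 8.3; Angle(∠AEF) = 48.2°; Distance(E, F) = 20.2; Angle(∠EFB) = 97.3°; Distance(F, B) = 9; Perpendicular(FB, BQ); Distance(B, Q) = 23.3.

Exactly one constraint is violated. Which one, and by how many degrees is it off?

Perpendicular(FB, BQ) — off by 8.20°.

R = (0.00, 0.00) ✓; RJ at -33.40° ✓; |RJ| = 9.200 ✓; ∠RJV = 45.80° ✓; |JV| = 27.80 ✓; ∠(JV, VA) = 90.00° ✓; |VA| = 18.80 ✓; ∠VAE = 97.50° ✓; |AE| = 8.300 ✓; ∠AEF = 48.20° ✓; |EF| = 20.20 ✓; ∠EFB = 97.30° ✓; |FB| = 9.000 ✓; ∠(FB, BQ) = 81.80° ✗; |BQ| = 23.30 ✓.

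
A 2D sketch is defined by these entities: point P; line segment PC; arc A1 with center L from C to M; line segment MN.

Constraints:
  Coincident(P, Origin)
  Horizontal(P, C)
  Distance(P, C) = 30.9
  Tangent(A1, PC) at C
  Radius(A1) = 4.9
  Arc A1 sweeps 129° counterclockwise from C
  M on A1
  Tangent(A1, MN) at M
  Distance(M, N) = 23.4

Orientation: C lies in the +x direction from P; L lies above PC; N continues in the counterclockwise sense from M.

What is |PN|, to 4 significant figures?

32.93

P is at the origin; PC is horizontal with |PC| = 30.9 and C on the +x side, so C = (30.90, 0.000). The tangent condition forces LC to be normal to PC, so L = C + (0, 4.9) = (30.90, 4.900). On A1, C sits at bearing -90° from L; a 129° counterclockwise sweep puts M at bearing 39°, so M = L + 4.9·(cos 39°, sin 39°) = (34.71, 7.984). Since A1 is tangent to MN there, LM ⟂ MN, so MN runs along (−sin 39°, cos 39°); with |MN| = 23.4, N = (19.98, 26.17). Then |PN| = |N − P| = 32.93.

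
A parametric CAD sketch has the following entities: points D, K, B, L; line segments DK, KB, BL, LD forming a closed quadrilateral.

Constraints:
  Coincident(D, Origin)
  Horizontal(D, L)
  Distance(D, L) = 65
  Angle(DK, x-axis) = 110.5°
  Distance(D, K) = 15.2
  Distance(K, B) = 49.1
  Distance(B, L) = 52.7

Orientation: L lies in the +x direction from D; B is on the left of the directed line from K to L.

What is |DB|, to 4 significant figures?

55.10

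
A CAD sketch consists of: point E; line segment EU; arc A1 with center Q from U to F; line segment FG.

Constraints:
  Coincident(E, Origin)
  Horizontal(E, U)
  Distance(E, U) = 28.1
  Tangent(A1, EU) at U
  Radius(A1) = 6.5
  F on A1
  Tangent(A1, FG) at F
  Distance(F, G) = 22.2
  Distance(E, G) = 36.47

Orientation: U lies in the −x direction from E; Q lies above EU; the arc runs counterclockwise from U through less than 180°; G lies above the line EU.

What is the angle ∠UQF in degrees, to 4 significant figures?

91.71°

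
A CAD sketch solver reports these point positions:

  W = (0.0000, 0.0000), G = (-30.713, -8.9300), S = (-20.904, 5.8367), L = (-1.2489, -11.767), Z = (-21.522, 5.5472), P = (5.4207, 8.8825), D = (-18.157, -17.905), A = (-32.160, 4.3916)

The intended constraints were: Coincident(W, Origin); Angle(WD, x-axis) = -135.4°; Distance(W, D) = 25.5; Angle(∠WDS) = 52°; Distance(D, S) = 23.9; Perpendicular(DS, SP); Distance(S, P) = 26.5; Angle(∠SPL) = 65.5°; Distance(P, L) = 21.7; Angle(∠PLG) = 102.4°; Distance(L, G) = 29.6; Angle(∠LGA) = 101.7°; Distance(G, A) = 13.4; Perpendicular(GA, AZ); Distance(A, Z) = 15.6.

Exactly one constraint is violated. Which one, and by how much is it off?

Distance(A, Z) = 15.6 — off by 4.90.

W = (0.00, 0.00) ✓; WD at -135.4° ✓; |WD| = 25.50 ✓; ∠WDS = 52.00° ✓; |DS| = 23.90 ✓; ∠(DS, SP) = 90.00° ✓; |SP| = 26.50 ✓; ∠SPL = 65.50° ✓; |PL| = 21.70 ✓; ∠PLG = 102.4° ✓; |LG| = 29.60 ✓; ∠LGA = 101.7° ✓; |GA| = 13.40 ✓; ∠(GA, AZ) = 90.00° ✓; |AZ| = 10.70 ✗.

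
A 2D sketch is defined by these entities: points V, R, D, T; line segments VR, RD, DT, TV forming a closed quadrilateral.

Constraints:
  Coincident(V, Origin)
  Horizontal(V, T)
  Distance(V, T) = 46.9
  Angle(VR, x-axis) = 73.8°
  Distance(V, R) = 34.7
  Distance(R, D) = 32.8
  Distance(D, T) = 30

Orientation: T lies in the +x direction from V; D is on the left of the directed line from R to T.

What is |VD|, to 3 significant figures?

51.6

V is at the origin; V and T share the same y with |VT| = 46.9 and T in +x, so T = (46.9, 0). VR runs at 73.8° with |VR| = 34.7, so R = (9.68, 33.3). D is determined by |RD| = 32.8 and |DT| = 30.0 together: it lies at the intersection of circle(R, 32.8) and circle(T, 30.0). With |RT| = 50.0, the foot of the radical line on RT is 26.7 from R and the perpendicular offset is √(32.8² − 26.7²) = 19.0. Taking the left-of-RT solution: D = (42.3, 29.6).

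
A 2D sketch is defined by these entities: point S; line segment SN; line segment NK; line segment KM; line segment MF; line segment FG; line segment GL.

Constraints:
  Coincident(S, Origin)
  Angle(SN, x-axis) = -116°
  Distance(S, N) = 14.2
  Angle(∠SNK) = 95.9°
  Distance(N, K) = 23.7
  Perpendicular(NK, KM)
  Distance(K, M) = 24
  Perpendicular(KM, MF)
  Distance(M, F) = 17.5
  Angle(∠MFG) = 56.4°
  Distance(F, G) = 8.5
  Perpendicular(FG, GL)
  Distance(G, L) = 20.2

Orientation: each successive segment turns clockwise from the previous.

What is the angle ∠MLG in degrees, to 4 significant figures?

11.89°

S is at the origin; SN runs at -116.0° with length 14.2, so N = (-6.225, -12.76). ∠SNK = 95.9° gives NK at 159.9° from the x-axis; with |NK| = 23.7, K = (-28.48, -4.618). NK is perpendicular to KM, so KM runs at 69.90°; with |KM| = 24.0, M = (-20.23, 17.92). KM ⟂ MF, so MF runs at -20.10°; with |MF| = 17.5, F = (-3.799, 11.91). ∠MFG = 56.4° gives FG at -143.7° from the x-axis; with |FG| = 8.5, G = (-10.65, 6.874). FG ⟂ GL, so GL runs at 126.3°; with |GL| = 20.2, L = (-22.61, 23.15). Then cos ∠MLG = LM·LG / (|LM||LG|), giving 11.89°.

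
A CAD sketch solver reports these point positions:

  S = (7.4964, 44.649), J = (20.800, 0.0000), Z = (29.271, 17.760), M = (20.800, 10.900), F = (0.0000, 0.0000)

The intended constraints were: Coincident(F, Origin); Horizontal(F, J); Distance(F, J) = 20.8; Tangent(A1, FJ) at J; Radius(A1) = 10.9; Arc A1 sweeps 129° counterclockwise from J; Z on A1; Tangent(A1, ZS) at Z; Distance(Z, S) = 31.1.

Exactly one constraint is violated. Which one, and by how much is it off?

Distance(Z, S) = 31.1 — off by 3.50.

F = (0.00, 0.00) ✓; F.y = 0.00, J.y = 0.00 ✓; |FJ| = 20.80 ✓; ∠(MJ, JF) = 90.00° ✓; |MJ| = 10.90 ✓; bearing(M→Z) − bearing(M→J) = 129.0° ✓; |MZ| = 10.90 ✓; ∠(MZ, ZS) = 90.00° ✓; |ZS| = 34.60 ✗.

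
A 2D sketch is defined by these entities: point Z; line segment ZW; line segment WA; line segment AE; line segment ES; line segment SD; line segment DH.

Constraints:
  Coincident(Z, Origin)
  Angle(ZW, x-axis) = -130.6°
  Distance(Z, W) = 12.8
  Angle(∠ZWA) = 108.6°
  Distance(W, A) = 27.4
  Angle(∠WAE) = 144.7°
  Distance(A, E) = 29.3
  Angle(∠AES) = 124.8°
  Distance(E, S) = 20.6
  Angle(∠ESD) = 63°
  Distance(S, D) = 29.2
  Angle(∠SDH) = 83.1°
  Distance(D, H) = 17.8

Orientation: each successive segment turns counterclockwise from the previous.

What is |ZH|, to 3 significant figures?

39.5

Z is at the origin; ZW runs at -130.6° with length 12.8, so W = (-8.33, -9.72). ∠ZWA = 108.6° gives WA at -59.2° from the x-axis; with |WA| = 27.4, A = (5.70, -33.3). ∠WAE = 144.7° gives AE at -23.9° from the x-axis; with |AE| = 29.3, E = (32.5, -45.1). ∠AES = 124.8° gives ES at 31.3° from the x-axis; with |ES| = 20.6, S = (50.1, -34.4). ∠ESD = 63.0° gives SD at 148° from the x-axis; with |SD| = 29.2, D = (25.2, -19.1). ∠SDH = 83.1° gives DH at -115° from the x-axis; with |DH| = 17.8, H = (17.8, -35.2). Then |ZH| = |H − Z| = 39.5.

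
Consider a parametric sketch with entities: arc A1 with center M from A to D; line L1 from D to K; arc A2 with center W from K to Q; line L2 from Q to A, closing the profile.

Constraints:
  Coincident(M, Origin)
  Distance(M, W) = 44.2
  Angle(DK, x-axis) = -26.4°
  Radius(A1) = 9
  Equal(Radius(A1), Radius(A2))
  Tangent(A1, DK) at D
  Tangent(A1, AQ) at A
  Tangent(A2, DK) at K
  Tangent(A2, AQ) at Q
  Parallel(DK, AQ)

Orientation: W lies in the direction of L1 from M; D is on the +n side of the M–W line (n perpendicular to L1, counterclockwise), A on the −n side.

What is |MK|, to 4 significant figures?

45.11

Tangency of A1 to both parallel lines with radius 9.0 puts D and A at M ± 9.0·n: D = (4.002, 8.061), A = (-4.002, -8.061). Equal radii place K and Q the same way about W: K = W + 9.0·n = (43.59, -11.59), Q = W − 9.0·n = (35.59, -27.71). Then |MK| = |K − M| = 45.11.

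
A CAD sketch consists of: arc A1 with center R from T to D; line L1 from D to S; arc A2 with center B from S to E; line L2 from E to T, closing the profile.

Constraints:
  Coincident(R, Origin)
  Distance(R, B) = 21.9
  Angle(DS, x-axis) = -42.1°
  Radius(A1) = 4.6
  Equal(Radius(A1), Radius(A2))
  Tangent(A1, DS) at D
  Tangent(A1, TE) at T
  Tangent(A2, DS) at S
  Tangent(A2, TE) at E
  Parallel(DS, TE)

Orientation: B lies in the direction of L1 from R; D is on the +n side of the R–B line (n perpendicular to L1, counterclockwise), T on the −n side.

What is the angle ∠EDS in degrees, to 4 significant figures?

22.79°

The slot axis is L1's direction at -42.1°, so u = (cos -42.1°, sin -42.1°) = (0.7420, -0.6704) and n = (−sin -42.1°, cos -42.1°) = (0.6704, 0.7420). R is at the origin and B lies 21.9 along u from R, so B = 21.9·u = (16.25, -14.68). Tangency of A1 to both parallel lines with radius 4.6 puts D and T at R ± 4.6·n: D = (3.084, 3.413), T = (-3.084, -3.413). Equal radii place S and E the same way about B: S = B + 4.6·n = (19.33, -11.27), E = B − 4.6·n = (13.17, -18.10). Then cos ∠EDS = DE·DS / (|DE||DS|), giving 22.79°.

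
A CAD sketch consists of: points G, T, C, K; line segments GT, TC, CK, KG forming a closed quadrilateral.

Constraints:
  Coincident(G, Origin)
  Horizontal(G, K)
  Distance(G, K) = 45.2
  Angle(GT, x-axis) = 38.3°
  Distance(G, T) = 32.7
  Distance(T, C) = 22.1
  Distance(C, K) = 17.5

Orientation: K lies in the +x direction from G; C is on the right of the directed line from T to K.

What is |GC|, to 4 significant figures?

27.84

Checks: G = (0.00, 0.00) ✓; |TC| = 22.10 ✓; |CK| = 17.50 ✓.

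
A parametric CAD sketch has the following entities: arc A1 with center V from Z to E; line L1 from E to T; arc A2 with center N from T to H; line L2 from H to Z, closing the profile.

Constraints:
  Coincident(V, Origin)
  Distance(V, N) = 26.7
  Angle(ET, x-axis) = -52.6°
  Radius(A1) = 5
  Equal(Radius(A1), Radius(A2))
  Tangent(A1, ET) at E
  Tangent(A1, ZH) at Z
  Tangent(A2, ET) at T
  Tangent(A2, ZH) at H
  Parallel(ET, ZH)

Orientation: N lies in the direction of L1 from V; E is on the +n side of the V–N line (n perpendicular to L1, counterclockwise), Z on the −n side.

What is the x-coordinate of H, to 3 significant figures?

12.2

Tangency of A1 to both parallel lines with radius 5.0 puts E and Z at V ± 5.0·n: E = (3.97, 3.04), Z = (-3.97, -3.04). Equal radii place T and H the same way about N: T = N + 5.0·n = (20.2, -18.2), H = N − 5.0·n = (12.2, -24.2). So H.x = 12.2.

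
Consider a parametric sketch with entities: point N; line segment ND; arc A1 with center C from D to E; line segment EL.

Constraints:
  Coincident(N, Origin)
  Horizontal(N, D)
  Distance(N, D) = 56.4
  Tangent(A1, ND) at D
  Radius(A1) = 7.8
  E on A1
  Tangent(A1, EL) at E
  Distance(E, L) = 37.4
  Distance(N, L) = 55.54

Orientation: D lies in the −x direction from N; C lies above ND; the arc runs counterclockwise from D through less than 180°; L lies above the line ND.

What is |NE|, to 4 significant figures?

49.27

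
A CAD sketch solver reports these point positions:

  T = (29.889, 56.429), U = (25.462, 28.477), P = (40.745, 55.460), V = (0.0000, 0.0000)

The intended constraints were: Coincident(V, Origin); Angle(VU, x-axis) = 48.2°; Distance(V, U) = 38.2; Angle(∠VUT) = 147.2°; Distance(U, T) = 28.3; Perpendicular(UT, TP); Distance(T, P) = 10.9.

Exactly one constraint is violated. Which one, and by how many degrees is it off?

Perpendicular(UT, TP) — off by 3.90°.

V = (0.00, 0.00) ✓; VU at 48.20° ✓; |VU| = 38.20 ✓; ∠VUT = 147.2° ✓; |UT| = 28.30 ✓; ∠(UT, TP) = 86.10° ✗; |TP| = 10.90 ✓.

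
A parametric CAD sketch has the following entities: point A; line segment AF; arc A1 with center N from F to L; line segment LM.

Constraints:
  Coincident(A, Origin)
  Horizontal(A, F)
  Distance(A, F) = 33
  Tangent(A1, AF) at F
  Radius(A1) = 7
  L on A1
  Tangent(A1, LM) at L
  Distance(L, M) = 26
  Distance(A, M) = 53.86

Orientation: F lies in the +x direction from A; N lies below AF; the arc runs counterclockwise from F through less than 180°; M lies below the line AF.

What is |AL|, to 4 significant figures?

29.71

A is at the origin; A and F share the same y with |AF| = 33.0 and F on the +x side, so F = (33.00, 0.000). Tangency of A1 to AF means the radius NF is perpendicular to AF, so N = F + (0, -7) = (33.00, -7.000). Since NL ⟂ LM (tangency), |NM| = √(7.0² + 26.0²) = 26.93 regardless of where L sits on A1. So M lies on both circle(A, 53.86) and circle(N, 26.93); the below-AF intersection is M = (43.46, -31.81). L is the foot of the tangent from M: L = (27.48, -11.30).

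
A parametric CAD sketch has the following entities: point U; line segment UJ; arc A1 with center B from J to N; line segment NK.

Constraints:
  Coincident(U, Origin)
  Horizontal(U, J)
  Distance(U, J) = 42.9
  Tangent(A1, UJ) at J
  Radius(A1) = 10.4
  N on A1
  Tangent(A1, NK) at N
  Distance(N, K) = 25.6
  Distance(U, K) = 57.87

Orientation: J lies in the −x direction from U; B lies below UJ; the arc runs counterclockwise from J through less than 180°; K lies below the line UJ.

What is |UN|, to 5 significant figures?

54.480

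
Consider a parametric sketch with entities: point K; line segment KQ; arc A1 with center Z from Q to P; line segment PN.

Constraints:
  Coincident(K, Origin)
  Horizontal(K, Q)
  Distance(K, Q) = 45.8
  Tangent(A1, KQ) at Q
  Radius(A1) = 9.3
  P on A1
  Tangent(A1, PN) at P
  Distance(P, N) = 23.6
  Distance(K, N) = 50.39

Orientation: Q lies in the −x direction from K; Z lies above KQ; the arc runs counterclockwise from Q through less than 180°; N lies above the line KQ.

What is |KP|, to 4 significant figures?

37.80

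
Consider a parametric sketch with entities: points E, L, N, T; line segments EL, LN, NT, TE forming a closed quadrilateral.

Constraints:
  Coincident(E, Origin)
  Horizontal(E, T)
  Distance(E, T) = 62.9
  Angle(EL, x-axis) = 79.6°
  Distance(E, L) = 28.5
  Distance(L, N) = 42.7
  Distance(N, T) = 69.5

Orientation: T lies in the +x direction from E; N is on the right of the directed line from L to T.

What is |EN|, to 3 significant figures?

14.4

Checks: |LN| = 42.70 ✓; |NT| = 69.50 ✓.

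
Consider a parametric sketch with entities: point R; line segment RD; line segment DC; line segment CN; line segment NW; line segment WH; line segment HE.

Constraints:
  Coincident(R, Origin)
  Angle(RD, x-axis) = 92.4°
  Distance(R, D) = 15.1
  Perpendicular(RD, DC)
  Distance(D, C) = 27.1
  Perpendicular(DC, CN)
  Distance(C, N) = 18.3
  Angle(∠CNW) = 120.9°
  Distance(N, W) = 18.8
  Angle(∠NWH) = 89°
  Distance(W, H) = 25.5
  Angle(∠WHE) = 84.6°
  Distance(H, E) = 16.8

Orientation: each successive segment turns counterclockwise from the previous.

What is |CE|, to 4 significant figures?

13.60

R is at the origin; RD runs at 92.4° with length 15.1, so D = (-0.6323, 15.09). The perpendicularity gives DC at right angles to RD, so DC runs at -177.6°; with |DC| = 27.1, C = (-27.71, 13.95). DC is perpendicular to CN, so CN runs at -87.60°; with |CN| = 18.3, N = (-26.94, -4.332). ∠CNW = 120.9° gives NW at -28.50° from the x-axis; with |NW| = 18.8, W = (-10.42, -13.30). ∠NWH = 89.0° gives WH at 62.50° from the x-axis; with |WH| = 25.5, H = (1.354, 9.316). ∠WHE = 84.6° gives HE at 157.9° from the x-axis; with |HE| = 16.8, E = (-14.21, 15.64). Then |CE| = |E − C| = 13.60.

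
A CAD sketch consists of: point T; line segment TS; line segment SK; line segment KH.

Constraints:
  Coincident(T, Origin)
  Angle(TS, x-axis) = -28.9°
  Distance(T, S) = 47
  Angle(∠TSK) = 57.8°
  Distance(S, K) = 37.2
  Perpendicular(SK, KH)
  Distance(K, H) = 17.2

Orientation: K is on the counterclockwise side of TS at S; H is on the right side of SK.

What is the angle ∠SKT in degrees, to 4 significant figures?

73.01°

T is at the origin; TS runs at -28.9° with length 47.0, so S = 47.0·(cos -28.9°, sin -28.9°) = (41.15, -22.71). ∠TSK = 57.8°, so SK runs at -28.9° + (180° − 57.8°) = 93.30° from the x-axis; with |SK| = 37.2, K = S + 37.2·(cos 93.30°, sin 93.30°) = (39.01, 14.42). Then cos ∠SKT = KS·KT / (|KS||KT|), giving 73.01°.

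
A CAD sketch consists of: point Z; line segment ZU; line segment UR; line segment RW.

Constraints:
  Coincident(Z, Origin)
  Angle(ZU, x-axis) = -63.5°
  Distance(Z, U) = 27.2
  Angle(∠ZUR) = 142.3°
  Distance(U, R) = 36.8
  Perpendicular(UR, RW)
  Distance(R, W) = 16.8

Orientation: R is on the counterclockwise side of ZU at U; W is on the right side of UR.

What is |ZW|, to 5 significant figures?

67.225

∠ZUR = 142.3°, so UR runs at -63.5° + (180° − 142.3°) = -25.800° from the x-axis; with |UR| = 36.8, R = U + 36.8·(cos -25.800°, sin -25.800°) = (45.268, -40.359). The perpendicularity gives RW at right angles to UR; with |RW| = 16.8 on the right of UR, W = R + 16.8·(-0.43523, -0.90032) = (37.956, -55.484). Then |ZW| = |W − Z| = 67.225.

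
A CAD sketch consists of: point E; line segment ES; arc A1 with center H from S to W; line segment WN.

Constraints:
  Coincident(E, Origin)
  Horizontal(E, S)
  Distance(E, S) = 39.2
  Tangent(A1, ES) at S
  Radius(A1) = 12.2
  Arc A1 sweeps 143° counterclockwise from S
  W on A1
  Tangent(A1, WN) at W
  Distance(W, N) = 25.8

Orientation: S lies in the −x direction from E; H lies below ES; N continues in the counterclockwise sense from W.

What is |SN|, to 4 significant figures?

39.75

On A1, S sits at bearing 90° from H; a 143° counterclockwise sweep puts W at bearing 233°, so W = H + 12.2·(cos 233°, sin 233°) = (-46.54, -21.94). The tangent condition forces HW to be normal to WN, so WN runs along (−sin 233°, cos 233°); with |WN| = 25.8, N = (-25.94, -37.47). Then |SN| = |N − S| = 39.75.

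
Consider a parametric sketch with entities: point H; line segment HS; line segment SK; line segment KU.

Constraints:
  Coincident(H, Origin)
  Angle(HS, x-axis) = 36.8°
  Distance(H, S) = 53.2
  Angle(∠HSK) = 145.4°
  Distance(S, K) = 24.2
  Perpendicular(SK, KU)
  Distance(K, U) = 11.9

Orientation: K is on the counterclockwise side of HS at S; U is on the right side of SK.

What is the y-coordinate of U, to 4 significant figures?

51.01

H is at the origin; HS runs at 36.8° with length 53.2, so S = 53.2·(cos 36.8°, sin 36.8°) = (42.60, 31.87). ∠HSK = 145.4°, so SK runs at 36.8° + (180° − 145.4°) = 71.40° from the x-axis; with |SK| = 24.2, K = S + 24.2·(cos 71.40°, sin 71.40°) = (50.32, 54.80). SK is perpendicular to KU; with |KU| = 11.9 on the right of SK, U = K + 11.9·(0.9478, -0.3190) = (61.60, 51.01). So U.y = 51.01.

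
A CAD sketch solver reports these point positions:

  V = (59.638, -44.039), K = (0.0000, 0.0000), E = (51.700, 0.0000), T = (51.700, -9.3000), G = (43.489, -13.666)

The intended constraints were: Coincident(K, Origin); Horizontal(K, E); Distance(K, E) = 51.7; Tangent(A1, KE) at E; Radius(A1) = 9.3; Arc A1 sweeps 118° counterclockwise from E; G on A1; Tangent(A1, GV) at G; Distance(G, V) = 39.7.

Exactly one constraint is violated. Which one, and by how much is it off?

Distance(G, V) = 39.7 — off by 5.30.

K = (0.00, 0.00) ✓; K.y = 0.00, E.y = 0.00 ✓; |KE| = 51.70 ✓; ∠(TE, EK) = 90.00° ✓; |TE| = 9.300 ✓; bearing(T→G) − bearing(T→E) = 118.0° ✓; |TG| = 9.300 ✓; ∠(TG, GV) = 90.00° ✓; |GV| = 34.40 ✗.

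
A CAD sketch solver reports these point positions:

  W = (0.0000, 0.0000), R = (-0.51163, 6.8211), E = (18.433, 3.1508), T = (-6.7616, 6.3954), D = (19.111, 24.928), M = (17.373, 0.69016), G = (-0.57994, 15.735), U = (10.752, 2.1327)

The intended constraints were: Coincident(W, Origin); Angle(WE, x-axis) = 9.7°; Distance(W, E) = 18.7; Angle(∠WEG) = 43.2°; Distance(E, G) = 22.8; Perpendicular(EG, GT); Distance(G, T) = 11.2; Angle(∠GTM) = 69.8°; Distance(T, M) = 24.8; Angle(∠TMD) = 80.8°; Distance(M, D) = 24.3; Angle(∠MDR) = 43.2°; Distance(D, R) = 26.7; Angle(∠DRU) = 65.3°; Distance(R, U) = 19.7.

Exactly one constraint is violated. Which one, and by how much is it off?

Distance(R, U) = 19.7 — off by 7.50.

W = (0.00, 0.00) ✓; WE at 9.700° ✓; |WE| = 18.70 ✓; ∠WEG = 43.20° ✓; |EG| = 22.80 ✓; ∠(EG, GT) = 90.00° ✓; |GT| = 11.20 ✓; ∠GTM = 69.80° ✓; |TM| = 24.80 ✓; ∠TMD = 80.80° ✓; |MD| = 24.30 ✓; ∠MDR = 43.20° ✓; |DR| = 26.70 ✓; ∠DRU = 65.30° ✓; |RU| = 12.20 ✗.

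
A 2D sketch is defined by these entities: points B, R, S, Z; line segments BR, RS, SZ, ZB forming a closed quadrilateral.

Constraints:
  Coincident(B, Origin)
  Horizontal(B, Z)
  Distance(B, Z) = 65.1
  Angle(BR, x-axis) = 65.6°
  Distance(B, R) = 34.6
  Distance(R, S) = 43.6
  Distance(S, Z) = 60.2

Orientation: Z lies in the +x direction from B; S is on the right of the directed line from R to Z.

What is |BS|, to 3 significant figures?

12.8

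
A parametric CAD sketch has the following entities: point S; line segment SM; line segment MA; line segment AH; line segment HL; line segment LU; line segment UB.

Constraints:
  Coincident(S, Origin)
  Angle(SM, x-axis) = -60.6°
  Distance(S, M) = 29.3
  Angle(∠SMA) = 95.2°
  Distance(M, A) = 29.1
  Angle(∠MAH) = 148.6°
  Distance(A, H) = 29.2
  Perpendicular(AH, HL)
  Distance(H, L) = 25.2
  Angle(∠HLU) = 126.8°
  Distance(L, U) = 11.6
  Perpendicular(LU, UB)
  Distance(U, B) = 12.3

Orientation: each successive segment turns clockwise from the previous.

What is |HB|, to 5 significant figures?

27.834

S is at the origin; SM runs at -60.6° with length 29.3, so M = (14.383, -25.527). ∠SMA = 95.2° gives MA at -145.40° from the x-axis; with |MA| = 29.1, A = (-9.5698, -42.051). ∠MAH = 148.6° gives AH at -176.80° from the x-axis; with |AH| = 29.2, H = (-38.724, -43.681). The perpendicularity gives HL at right angles to AH, so HL runs at 93.200°; with |HL| = 25.2, L = (-40.131, -18.520). ∠HLU = 126.8° gives LU at 40.000° from the x-axis; with |LU| = 11.6, U = (-31.245, -11.064). LU ⟂ UB, so UB runs at -50.000°; with |UB| = 12.3, B = (-23.339, -20.486). Then |HB| = |B − H| = 27.834.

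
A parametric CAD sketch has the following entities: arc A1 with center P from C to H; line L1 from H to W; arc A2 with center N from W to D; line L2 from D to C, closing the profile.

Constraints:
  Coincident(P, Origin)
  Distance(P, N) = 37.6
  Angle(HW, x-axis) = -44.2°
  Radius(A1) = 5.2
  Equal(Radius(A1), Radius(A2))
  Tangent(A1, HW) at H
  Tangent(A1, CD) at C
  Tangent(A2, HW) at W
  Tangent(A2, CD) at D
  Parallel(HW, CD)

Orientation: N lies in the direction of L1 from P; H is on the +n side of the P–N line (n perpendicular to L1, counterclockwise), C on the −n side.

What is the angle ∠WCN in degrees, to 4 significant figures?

7.587°

The slot axis is L1's direction at -44.2°, so u = (cos -44.2°, sin -44.2°) = (0.7169, -0.6972) and n = (−sin -44.2°, cos -44.2°) = (0.6972, 0.7169). P is at the origin and N lies 37.6 along u from P, so N = 37.6·u = (26.96, -26.21). Tangency of A1 to both parallel lines with radius 5.2 puts H and C at P ± 5.2·n: H = (3.625, 3.728), C = (-3.625, -3.728). Equal radii place W and D the same way about N: W = N + 5.2·n = (30.58, -22.49), D = N − 5.2·n = (23.33, -29.94). Then cos ∠WCN = CW·CN / (|CW||CN|), giving 7.587°.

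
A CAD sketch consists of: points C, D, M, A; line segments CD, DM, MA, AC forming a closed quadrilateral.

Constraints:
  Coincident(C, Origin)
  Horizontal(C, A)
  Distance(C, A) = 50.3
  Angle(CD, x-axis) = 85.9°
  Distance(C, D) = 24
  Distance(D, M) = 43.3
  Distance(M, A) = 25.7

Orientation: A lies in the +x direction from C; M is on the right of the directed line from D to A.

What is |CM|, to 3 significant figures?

29.3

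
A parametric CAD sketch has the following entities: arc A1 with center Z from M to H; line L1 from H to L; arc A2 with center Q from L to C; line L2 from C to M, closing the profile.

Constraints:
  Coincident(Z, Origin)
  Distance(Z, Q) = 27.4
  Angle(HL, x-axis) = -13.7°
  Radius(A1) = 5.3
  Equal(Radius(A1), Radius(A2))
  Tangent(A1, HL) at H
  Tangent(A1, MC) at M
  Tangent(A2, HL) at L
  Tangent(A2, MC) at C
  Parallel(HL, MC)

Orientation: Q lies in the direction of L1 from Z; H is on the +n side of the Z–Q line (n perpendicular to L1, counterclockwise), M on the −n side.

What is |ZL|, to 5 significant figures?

27.908

The slot axis is L1's direction at -13.7°, so u = (cos -13.7°, sin -13.7°) = (0.97155, -0.23684) and n = (−sin -13.7°, cos -13.7°) = (0.23684, 0.97155). Z is at the origin and Q lies 27.4 along u from Z, so Q = 27.4·u = (26.620, -6.4894). Tangency of A1 to both parallel lines with radius 5.3 puts H and M at Z ± 5.3·n: H = (1.2552, 5.1492), M = (-1.2552, -5.1492). Equal radii place L and C the same way about Q: L = Q + 5.3·n = (27.876, -1.3402), C = Q − 5.3·n = (25.365, -11.639). Then |ZL| = |L − Z| = 27.908.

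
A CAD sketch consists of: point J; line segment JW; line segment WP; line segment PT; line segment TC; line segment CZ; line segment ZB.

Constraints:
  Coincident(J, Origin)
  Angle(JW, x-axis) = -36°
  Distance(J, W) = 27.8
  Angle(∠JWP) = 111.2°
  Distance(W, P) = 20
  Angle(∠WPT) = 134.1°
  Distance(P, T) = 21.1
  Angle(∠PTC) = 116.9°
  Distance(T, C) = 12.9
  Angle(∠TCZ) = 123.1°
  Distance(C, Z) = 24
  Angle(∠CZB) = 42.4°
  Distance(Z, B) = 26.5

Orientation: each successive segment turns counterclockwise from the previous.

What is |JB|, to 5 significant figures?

35.162

∠TCZ = 123.1° gives CZ at -161.30° from the x-axis; with |CZ| = 24.0, Z = (10.566, 15.467). ∠CZB = 42.4° gives ZB at -23.700° from the x-axis; with |ZB| = 26.5, B = (34.831, 4.8158). Then |JB| = |B − J| = 35.162.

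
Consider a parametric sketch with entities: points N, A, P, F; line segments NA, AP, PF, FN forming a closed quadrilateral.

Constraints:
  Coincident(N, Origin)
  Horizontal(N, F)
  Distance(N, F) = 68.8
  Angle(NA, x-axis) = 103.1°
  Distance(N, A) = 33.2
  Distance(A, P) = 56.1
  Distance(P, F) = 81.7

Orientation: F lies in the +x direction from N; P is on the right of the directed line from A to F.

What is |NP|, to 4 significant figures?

25.52

N is at the origin; N and F share the same y with |NF| = 68.8 and F in +x, so F = (68.8, 0). NA runs at 103.1° with |NA| = 33.2, so A = (-7.525, 32.34). P is determined by |AP| = 56.1 and |PF| = 81.7 together: it lies at the intersection of circle(A, 56.1) and circle(F, 81.7). With |AF| = 82.89, the foot of the radical line on AF is 20.17 from A and the perpendicular offset is √(56.1² − 20.17²) = 52.35. Taking the right-of-AF solution: P = (-9.377, -23.73).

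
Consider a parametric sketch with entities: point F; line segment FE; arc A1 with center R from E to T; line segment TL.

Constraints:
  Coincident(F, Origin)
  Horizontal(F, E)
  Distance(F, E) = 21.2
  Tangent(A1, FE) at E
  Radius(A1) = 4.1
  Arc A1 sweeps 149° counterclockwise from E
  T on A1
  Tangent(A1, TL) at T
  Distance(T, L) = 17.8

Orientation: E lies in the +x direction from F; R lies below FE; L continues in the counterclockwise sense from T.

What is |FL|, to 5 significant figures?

38.227

F is at the origin; FE is horizontal with |FE| = 21.2 and E on the +x side, so E = (21.200, 0.0000). The tangent condition forces RE to be normal to FE, so R = E + (0, -4.1) = (21.200, -4.1000). On A1, E sits at bearing 90° from R; a 149° counterclockwise sweep puts T at bearing 239°, so T = R + 4.1·(cos 239°, sin 239°) = (19.088, -7.6144). Tangency of A1 to TL means the radius RT is perpendicular to TL, so TL runs along (−sin 239°, cos 239°); with |TL| = 17.8, L = (34.346, -16.782). Then |FL| = |L − F| = 38.227.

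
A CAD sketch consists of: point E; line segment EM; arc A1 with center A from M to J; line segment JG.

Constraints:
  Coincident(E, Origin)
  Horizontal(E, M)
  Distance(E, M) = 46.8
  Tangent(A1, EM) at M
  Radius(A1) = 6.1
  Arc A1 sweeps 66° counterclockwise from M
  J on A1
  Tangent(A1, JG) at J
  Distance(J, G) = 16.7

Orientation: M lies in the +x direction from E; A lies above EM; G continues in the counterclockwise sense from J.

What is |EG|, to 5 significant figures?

62.103

E is at the origin; EM is horizontal with |EM| = 46.8 and M on the +x side, so M = (46.800, 0.0000). The tangent condition forces AM to be normal to EM, so A = M + (0, 6.1) = (46.800, 6.1000). On A1, M sits at bearing -90° from A; a 66° counterclockwise sweep puts J at bearing -24°, so J = A + 6.1·(cos -24°, sin -24°) = (52.373, 3.6189). A1 meets JG tangentially, so AJ is at right angles to JG, so JG runs along (−sin -24°, cos -24°); with |JG| = 16.7, G = (59.165, 18.875). Then |EG| = |G − E| = 62.103.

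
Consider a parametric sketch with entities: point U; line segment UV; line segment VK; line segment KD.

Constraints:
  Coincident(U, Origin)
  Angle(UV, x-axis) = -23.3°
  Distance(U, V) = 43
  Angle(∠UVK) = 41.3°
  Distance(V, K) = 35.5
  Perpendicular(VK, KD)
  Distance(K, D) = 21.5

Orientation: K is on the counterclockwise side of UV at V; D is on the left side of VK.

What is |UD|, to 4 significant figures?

7.586

U is at the origin; UV runs at -23.3° with length 43.0, so V = 43.0·(cos -23.3°, sin -23.3°) = (39.49, -17.01). ∠UVK = 41.3°, so VK runs at -23.3° + (180° − 41.3°) = 115.4° from the x-axis; with |VK| = 35.5, K = V + 35.5·(cos 115.4°, sin 115.4°) = (24.27, 15.06). VK is perpendicular to KD; with |KD| = 21.5 on the left of VK, D = K + 21.5·(-0.9033, -0.4289) = (4.844, 5.838). Then |UD| = |D − U| = 7.586.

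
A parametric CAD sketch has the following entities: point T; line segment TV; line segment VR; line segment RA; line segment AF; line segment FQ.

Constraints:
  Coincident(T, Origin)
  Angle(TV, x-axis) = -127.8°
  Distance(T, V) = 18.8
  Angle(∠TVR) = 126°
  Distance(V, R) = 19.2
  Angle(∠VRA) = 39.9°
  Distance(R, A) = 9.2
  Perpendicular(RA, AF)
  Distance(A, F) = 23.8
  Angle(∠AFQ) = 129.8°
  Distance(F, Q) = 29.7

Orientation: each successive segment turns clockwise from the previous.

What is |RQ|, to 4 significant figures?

44.92

T is at the origin; TV runs at -127.8° with length 18.8, so V = (-11.52, -14.85). ∠TVR = 126.0° gives VR at 178.2° from the x-axis; with |VR| = 19.2, R = (-30.71, -14.25). ∠VRA = 39.9° gives RA at 38.10° from the x-axis; with |RA| = 9.2, A = (-23.47, -8.575). RA is perpendicular to AF, so AF runs at -51.90°; with |AF| = 23.8, F = (-8.788, -27.30). ∠AFQ = 129.8° gives FQ at -102.1° from the x-axis; with |FQ| = 29.7, Q = (-15.01, -56.34). Then |RQ| = |Q − R| = 44.92.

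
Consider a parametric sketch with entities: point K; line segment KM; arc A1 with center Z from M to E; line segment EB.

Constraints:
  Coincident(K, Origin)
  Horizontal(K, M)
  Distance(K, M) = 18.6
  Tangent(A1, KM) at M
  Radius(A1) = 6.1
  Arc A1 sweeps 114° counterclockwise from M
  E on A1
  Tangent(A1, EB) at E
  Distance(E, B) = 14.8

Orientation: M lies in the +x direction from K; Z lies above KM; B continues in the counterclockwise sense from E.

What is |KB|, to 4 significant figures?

28.60

On A1, M sits at bearing -90° from Z; a 114° counterclockwise sweep puts E at bearing 24°, so E = Z + 6.1·(cos 24°, sin 24°) = (24.17, 8.581). Tangency of A1 to EB means the radius ZE is perpendicular to EB, so EB runs along (−sin 24°, cos 24°); with |EB| = 14.8, B = (18.15, 22.10). Then |KB| = |B − K| = 28.60.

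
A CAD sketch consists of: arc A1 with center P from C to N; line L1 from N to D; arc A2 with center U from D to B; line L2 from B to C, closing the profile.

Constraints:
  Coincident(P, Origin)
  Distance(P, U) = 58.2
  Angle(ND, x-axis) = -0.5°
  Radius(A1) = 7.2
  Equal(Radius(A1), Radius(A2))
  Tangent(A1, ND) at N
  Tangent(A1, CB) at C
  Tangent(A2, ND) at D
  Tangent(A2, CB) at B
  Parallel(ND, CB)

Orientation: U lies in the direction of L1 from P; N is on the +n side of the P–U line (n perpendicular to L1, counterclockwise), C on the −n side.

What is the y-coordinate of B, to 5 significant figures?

-7.7076

The slot axis is L1's direction at -0.5°, so u = (cos -0.5°, sin -0.5°) = (0.99996, -0.0087265) and n = (−sin -0.5°, cos -0.5°) = (0.0087265, 0.99996). P is at the origin and U lies 58.2 along u from P, so U = 58.2·u = (58.198, -0.50788). Tangency of A1 to both parallel lines with radius 7.2 puts N and C at P ± 7.2·n: N = (0.062831, 7.1997), C = (-0.062831, -7.1997). Equal radii place D and B the same way about U: D = U + 7.2·n = (58.261, 6.6918), B = U − 7.2·n = (58.135, -7.7076). So B.y = -7.7076.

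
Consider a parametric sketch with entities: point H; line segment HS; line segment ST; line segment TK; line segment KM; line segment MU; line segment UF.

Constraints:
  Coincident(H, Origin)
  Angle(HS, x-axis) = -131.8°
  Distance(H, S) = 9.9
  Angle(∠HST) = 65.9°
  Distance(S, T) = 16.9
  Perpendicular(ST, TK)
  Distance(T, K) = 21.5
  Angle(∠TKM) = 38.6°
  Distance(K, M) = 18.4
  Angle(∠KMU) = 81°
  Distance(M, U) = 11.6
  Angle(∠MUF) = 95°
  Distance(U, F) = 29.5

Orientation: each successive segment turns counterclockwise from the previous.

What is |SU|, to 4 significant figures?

15.57

∠TKM = 38.6° gives KM at -146.3° from the x-axis; with |KM| = 18.4, M = (0.7301, -2.245). ∠KMU = 81.0° gives MU at -47.30° from the x-axis; with |MU| = 11.6, U = (8.597, -10.77). Then |SU| = |U − S| = 15.57.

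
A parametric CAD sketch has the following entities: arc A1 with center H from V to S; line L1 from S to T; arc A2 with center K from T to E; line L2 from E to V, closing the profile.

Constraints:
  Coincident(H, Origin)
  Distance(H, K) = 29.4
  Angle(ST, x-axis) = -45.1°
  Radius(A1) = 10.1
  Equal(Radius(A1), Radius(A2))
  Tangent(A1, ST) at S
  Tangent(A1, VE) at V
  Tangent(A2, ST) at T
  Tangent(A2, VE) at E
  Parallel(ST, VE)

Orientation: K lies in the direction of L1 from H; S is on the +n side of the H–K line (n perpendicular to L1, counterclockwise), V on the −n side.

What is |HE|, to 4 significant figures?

31.09

The slot axis is L1's direction at -45.1°, so u = (cos -45.1°, sin -45.1°) = (0.7059, -0.7083) and n = (−sin -45.1°, cos -45.1°) = (0.7083, 0.7059). H is at the origin and K lies 29.4 along u from H, so K = 29.4·u = (20.75, -20.83). Tangency of A1 to both parallel lines with radius 10.1 puts S and V at H ± 10.1·n: S = (7.154, 7.129), V = (-7.154, -7.129). Equal radii place T and E the same way about K: T = K + 10.1·n = (27.91, -13.70), E = K − 10.1·n = (13.60, -27.95). Then |HE| = |E − H| = 31.09.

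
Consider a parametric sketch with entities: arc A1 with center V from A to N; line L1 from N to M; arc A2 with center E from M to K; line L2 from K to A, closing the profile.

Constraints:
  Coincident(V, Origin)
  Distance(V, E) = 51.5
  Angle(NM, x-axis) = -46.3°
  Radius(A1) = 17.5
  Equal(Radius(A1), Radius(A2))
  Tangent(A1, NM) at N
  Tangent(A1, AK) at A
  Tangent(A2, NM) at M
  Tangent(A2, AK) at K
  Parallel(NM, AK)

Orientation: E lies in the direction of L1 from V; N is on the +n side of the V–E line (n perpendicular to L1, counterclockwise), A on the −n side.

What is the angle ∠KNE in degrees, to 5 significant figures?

15.432°

The slot axis is L1's direction at -46.3°, so u = (cos -46.3°, sin -46.3°) = (0.69088, -0.72297) and n = (−sin -46.3°, cos -46.3°) = (0.72297, 0.69088). V is at the origin and E lies 51.5 along u from V, so E = 51.5·u = (35.580, -37.233). Tangency of A1 to both parallel lines with radius 17.5 puts N and A at V ± 17.5·n: N = (12.652, 12.090), A = (-12.652, -12.090). Equal radii place M and K the same way about E: M = E + 17.5·n = (48.232, -25.142), K = E − 17.5·n = (22.929, -49.323). Then cos ∠KNE = NK·NE / (|NK||NE|), giving 15.432°.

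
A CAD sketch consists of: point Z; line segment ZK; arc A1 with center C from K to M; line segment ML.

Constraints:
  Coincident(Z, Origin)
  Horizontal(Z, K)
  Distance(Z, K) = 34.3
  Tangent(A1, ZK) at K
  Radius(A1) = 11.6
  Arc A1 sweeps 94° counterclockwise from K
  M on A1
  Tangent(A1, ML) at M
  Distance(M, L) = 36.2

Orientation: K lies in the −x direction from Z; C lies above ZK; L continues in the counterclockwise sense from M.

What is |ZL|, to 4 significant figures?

54.70

Z is at the origin; ZK is horizontal with |ZK| = 34.3 and K on the −x side, so K = (-34.30, 0.000). The tangent condition forces CK to be normal to ZK, so C = K + (0, 11.6) = (-34.30, 11.60). On A1, K sits at bearing -90° from C; a 94° counterclockwise sweep puts M at bearing 4°, so M = C + 11.6·(cos 4°, sin 4°) = (-22.73, 12.41). Since A1 is tangent to ML there, CM ⟂ ML, so ML runs along (−sin 4°, cos 4°); with |ML| = 36.2, L = (-25.25, 48.52). Then |ZL| = |L − Z| = 54.70.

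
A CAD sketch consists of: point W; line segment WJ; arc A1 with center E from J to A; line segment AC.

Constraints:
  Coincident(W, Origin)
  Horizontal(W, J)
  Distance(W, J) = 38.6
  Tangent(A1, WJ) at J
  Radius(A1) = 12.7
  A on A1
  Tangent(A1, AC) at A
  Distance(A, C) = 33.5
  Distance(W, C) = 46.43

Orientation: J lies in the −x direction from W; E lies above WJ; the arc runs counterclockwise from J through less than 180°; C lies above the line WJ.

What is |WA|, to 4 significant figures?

28.01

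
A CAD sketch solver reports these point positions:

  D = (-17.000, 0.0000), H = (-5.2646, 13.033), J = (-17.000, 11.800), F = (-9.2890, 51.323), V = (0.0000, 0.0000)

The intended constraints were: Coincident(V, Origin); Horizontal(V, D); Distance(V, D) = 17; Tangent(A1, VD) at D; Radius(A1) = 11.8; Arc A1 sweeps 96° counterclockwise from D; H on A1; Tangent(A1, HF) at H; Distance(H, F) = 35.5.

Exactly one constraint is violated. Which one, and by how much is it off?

Distance(H, F) = 35.5 — off by 3.00.

V = (0.00, 0.00) ✓; V.y = 0.00, D.y = 0.00 ✓; |VD| = 17.00 ✓; ∠(JD, DV) = 90.00° ✓; |JD| = 11.80 ✓; bearing(J→H) − bearing(J→D) = 96.00° ✓; |JH| = 11.80 ✓; ∠(JH, HF) = 90.00° ✓; |HF| = 38.50 ✗.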